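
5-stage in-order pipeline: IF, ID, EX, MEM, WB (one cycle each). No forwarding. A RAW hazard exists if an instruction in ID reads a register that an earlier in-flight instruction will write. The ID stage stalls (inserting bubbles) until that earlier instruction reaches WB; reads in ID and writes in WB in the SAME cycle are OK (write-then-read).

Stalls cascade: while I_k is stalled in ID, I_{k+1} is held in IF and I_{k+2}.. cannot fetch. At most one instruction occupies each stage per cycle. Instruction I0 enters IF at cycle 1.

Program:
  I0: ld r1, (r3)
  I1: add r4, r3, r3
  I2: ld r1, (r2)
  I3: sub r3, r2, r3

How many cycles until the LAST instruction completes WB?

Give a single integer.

I0 ld r1 <- r3: IF@1 ID@2 stall=0 (-) EX@3 MEM@4 WB@5
I1 add r4 <- r3,r3: IF@2 ID@3 stall=0 (-) EX@4 MEM@5 WB@6
I2 ld r1 <- r2: IF@3 ID@4 stall=0 (-) EX@5 MEM@6 WB@7
I3 sub r3 <- r2,r3: IF@4 ID@5 stall=0 (-) EX@6 MEM@7 WB@8

Answer: 8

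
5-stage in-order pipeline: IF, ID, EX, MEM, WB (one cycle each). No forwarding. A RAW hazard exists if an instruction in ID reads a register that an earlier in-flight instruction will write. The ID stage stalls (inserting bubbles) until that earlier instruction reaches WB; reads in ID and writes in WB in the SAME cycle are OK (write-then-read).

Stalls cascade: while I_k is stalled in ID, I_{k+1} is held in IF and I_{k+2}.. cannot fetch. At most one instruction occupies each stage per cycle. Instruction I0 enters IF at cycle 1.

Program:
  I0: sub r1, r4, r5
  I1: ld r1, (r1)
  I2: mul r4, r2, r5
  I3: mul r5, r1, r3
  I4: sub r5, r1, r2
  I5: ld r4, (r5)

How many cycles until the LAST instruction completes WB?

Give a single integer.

Answer: 15

Derivation:
I0 sub r1 <- r4,r5: IF@1 ID@2 stall=0 (-) EX@3 MEM@4 WB@5
I1 ld r1 <- r1: IF@2 ID@3 stall=2 (RAW on I0.r1 (WB@5)) EX@6 MEM@7 WB@8
I2 mul r4 <- r2,r5: IF@3 ID@6 stall=0 (-) EX@7 MEM@8 WB@9
I3 mul r5 <- r1,r3: IF@6 ID@7 stall=1 (RAW on I1.r1 (WB@8)) EX@9 MEM@10 WB@11
I4 sub r5 <- r1,r2: IF@7 ID@9 stall=0 (-) EX@10 MEM@11 WB@12
I5 ld r4 <- r5: IF@9 ID@10 stall=2 (RAW on I4.r5 (WB@12)) EX@13 MEM@14 WB@15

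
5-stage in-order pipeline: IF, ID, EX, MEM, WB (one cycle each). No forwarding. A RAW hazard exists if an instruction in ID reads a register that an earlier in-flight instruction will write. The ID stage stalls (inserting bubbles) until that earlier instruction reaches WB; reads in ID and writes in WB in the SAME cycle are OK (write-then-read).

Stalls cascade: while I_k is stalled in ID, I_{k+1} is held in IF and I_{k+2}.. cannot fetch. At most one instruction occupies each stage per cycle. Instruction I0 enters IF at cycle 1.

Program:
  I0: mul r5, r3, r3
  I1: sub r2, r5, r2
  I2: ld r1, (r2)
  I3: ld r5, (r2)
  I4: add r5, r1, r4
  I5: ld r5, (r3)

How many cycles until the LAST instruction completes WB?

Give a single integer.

I0 mul r5 <- r3,r3: IF@1 ID@2 stall=0 (-) EX@3 MEM@4 WB@5
I1 sub r2 <- r5,r2: IF@2 ID@3 stall=2 (RAW on I0.r5 (WB@5)) EX@6 MEM@7 WB@8
I2 ld r1 <- r2: IF@3 ID@6 stall=2 (RAW on I1.r2 (WB@8)) EX@9 MEM@10 WB@11
I3 ld r5 <- r2: IF@6 ID@9 stall=0 (-) EX@10 MEM@11 WB@12
I4 add r5 <- r1,r4: IF@9 ID@10 stall=1 (RAW on I2.r1 (WB@11)) EX@12 MEM@13 WB@14
I5 ld r5 <- r3: IF@10 ID@12 stall=0 (-) EX@13 MEM@14 WB@15

Answer: 15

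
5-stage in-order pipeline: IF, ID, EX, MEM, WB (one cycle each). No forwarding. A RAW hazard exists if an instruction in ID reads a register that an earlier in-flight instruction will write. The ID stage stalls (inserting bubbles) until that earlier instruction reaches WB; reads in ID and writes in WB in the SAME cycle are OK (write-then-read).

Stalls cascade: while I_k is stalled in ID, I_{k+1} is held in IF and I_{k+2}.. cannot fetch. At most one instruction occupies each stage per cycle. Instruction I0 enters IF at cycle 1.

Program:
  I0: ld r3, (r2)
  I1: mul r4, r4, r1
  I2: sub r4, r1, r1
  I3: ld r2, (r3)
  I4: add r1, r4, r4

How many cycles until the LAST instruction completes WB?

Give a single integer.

Answer: 10

Derivation:
I0 ld r3 <- r2: IF@1 ID@2 stall=0 (-) EX@3 MEM@4 WB@5
I1 mul r4 <- r4,r1: IF@2 ID@3 stall=0 (-) EX@4 MEM@5 WB@6
I2 sub r4 <- r1,r1: IF@3 ID@4 stall=0 (-) EX@5 MEM@6 WB@7
I3 ld r2 <- r3: IF@4 ID@5 stall=0 (-) EX@6 MEM@7 WB@8
I4 add r1 <- r4,r4: IF@5 ID@6 stall=1 (RAW on I2.r4 (WB@7)) EX@8 MEM@9 WB@10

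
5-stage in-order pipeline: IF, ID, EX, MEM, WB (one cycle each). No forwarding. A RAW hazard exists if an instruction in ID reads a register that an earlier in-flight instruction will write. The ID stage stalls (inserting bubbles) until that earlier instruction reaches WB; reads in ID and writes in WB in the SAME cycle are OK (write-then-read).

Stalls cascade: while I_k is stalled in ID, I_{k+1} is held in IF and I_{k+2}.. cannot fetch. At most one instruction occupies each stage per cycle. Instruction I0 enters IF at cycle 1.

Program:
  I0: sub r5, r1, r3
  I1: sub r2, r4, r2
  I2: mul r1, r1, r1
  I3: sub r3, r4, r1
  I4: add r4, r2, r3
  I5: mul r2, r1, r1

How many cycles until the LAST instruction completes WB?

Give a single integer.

Answer: 14

Derivation:
I0 sub r5 <- r1,r3: IF@1 ID@2 stall=0 (-) EX@3 MEM@4 WB@5
I1 sub r2 <- r4,r2: IF@2 ID@3 stall=0 (-) EX@4 MEM@5 WB@6
I2 mul r1 <- r1,r1: IF@3 ID@4 stall=0 (-) EX@5 MEM@6 WB@7
I3 sub r3 <- r4,r1: IF@4 ID@5 stall=2 (RAW on I2.r1 (WB@7)) EX@8 MEM@9 WB@10
I4 add r4 <- r2,r3: IF@5 ID@8 stall=2 (RAW on I3.r3 (WB@10)) EX@11 MEM@12 WB@13
I5 mul r2 <- r1,r1: IF@8 ID@11 stall=0 (-) EX@12 MEM@13 WB@14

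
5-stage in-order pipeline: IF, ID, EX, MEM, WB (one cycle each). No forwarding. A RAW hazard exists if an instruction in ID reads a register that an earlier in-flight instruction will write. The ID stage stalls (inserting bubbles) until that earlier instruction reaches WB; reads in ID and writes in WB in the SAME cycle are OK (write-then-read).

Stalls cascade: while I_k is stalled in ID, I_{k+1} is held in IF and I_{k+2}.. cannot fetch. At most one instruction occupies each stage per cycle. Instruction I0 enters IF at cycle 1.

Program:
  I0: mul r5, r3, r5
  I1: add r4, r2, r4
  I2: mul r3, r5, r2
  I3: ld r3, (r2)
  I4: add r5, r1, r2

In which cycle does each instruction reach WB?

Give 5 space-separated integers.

I0 mul r5 <- r3,r5: IF@1 ID@2 stall=0 (-) EX@3 MEM@4 WB@5
I1 add r4 <- r2,r4: IF@2 ID@3 stall=0 (-) EX@4 MEM@5 WB@6
I2 mul r3 <- r5,r2: IF@3 ID@4 stall=1 (RAW on I0.r5 (WB@5)) EX@6 MEM@7 WB@8
I3 ld r3 <- r2: IF@4 ID@6 stall=0 (-) EX@7 MEM@8 WB@9
I4 add r5 <- r1,r2: IF@6 ID@7 stall=0 (-) EX@8 MEM@9 WB@10

Answer: 5 6 8 9 10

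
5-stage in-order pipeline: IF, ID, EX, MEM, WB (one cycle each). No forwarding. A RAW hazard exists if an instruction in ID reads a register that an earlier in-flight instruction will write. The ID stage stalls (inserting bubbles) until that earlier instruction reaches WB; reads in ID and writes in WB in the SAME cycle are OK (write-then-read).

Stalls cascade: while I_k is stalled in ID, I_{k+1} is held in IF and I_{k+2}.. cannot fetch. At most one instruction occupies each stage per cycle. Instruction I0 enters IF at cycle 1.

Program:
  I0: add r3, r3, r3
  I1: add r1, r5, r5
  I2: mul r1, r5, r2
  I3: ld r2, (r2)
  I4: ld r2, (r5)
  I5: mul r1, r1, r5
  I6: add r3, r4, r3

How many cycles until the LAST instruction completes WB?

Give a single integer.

I0 add r3 <- r3,r3: IF@1 ID@2 stall=0 (-) EX@3 MEM@4 WB@5
I1 add r1 <- r5,r5: IF@2 ID@3 stall=0 (-) EX@4 MEM@5 WB@6
I2 mul r1 <- r5,r2: IF@3 ID@4 stall=0 (-) EX@5 MEM@6 WB@7
I3 ld r2 <- r2: IF@4 ID@5 stall=0 (-) EX@6 MEM@7 WB@8
I4 ld r2 <- r5: IF@5 ID@6 stall=0 (-) EX@7 MEM@8 WB@9
I5 mul r1 <- r1,r5: IF@6 ID@7 stall=0 (-) EX@8 MEM@9 WB@10
I6 add r3 <- r4,r3: IF@7 ID@8 stall=0 (-) EX@9 MEM@10 WB@11

Answer: 11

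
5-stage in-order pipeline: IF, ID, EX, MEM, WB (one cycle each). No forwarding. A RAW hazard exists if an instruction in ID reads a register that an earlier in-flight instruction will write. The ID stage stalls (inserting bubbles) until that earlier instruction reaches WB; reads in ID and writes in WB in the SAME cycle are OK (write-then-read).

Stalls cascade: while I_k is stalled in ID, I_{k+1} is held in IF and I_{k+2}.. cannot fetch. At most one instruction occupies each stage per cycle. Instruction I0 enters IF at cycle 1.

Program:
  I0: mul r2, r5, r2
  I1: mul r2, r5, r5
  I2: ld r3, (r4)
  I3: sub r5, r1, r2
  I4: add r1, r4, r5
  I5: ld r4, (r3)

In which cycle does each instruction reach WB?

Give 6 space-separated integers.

I0 mul r2 <- r5,r2: IF@1 ID@2 stall=0 (-) EX@3 MEM@4 WB@5
I1 mul r2 <- r5,r5: IF@2 ID@3 stall=0 (-) EX@4 MEM@5 WB@6
I2 ld r3 <- r4: IF@3 ID@4 stall=0 (-) EX@5 MEM@6 WB@7
I3 sub r5 <- r1,r2: IF@4 ID@5 stall=1 (RAW on I1.r2 (WB@6)) EX@7 MEM@8 WB@9
I4 add r1 <- r4,r5: IF@5 ID@7 stall=2 (RAW on I3.r5 (WB@9)) EX@10 MEM@11 WB@12
I5 ld r4 <- r3: IF@7 ID@10 stall=0 (-) EX@11 MEM@12 WB@13

Answer: 5 6 7 9 12 13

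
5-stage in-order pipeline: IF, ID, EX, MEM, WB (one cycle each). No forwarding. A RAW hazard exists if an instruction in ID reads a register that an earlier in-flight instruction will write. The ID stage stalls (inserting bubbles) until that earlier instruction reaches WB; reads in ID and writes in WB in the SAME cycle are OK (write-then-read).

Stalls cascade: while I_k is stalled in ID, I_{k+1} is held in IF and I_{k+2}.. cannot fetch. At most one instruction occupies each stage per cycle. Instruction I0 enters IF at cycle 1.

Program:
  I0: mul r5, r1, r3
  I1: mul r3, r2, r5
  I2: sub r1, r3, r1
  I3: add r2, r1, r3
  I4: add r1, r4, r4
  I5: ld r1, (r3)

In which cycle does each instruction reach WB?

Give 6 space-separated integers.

Answer: 5 8 11 14 15 16

Derivation:
I0 mul r5 <- r1,r3: IF@1 ID@2 stall=0 (-) EX@3 MEM@4 WB@5
I1 mul r3 <- r2,r5: IF@2 ID@3 stall=2 (RAW on I0.r5 (WB@5)) EX@6 MEM@7 WB@8
I2 sub r1 <- r3,r1: IF@3 ID@6 stall=2 (RAW on I1.r3 (WB@8)) EX@9 MEM@10 WB@11
I3 add r2 <- r1,r3: IF@6 ID@9 stall=2 (RAW on I2.r1 (WB@11)) EX@12 MEM@13 WB@14
I4 add r1 <- r4,r4: IF@9 ID@12 stall=0 (-) EX@13 MEM@14 WB@15
I5 ld r1 <- r3: IF@12 ID@13 stall=0 (-) EX@14 MEM@15 WB@16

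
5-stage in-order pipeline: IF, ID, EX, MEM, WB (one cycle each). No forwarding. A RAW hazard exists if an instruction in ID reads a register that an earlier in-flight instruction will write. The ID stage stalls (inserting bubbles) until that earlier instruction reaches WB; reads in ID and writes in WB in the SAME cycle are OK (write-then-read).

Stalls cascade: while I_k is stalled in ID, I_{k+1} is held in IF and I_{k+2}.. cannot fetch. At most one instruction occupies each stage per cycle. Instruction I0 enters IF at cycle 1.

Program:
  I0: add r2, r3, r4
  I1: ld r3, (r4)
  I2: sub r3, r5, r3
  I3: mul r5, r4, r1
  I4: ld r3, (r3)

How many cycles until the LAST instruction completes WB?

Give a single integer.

I0 add r2 <- r3,r4: IF@1 ID@2 stall=0 (-) EX@3 MEM@4 WB@5
I1 ld r3 <- r4: IF@2 ID@3 stall=0 (-) EX@4 MEM@5 WB@6
I2 sub r3 <- r5,r3: IF@3 ID@4 stall=2 (RAW on I1.r3 (WB@6)) EX@7 MEM@8 WB@9
I3 mul r5 <- r4,r1: IF@4 ID@7 stall=0 (-) EX@8 MEM@9 WB@10
I4 ld r3 <- r3: IF@7 ID@8 stall=1 (RAW on I2.r3 (WB@9)) EX@10 MEM@11 WB@12

Answer: 12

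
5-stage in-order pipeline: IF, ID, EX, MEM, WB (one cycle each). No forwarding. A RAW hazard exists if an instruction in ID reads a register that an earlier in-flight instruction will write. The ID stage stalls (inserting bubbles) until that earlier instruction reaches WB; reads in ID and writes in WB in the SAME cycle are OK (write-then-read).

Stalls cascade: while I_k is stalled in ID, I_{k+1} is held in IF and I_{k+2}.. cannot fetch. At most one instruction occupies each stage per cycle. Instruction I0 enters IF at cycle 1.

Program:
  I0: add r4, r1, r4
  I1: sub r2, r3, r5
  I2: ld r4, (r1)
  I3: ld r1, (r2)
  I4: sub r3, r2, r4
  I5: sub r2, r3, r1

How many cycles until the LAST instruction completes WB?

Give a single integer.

Answer: 13

Derivation:
I0 add r4 <- r1,r4: IF@1 ID@2 stall=0 (-) EX@3 MEM@4 WB@5
I1 sub r2 <- r3,r5: IF@2 ID@3 stall=0 (-) EX@4 MEM@5 WB@6
I2 ld r4 <- r1: IF@3 ID@4 stall=0 (-) EX@5 MEM@6 WB@7
I3 ld r1 <- r2: IF@4 ID@5 stall=1 (RAW on I1.r2 (WB@6)) EX@7 MEM@8 WB@9
I4 sub r3 <- r2,r4: IF@5 ID@7 stall=0 (-) EX@8 MEM@9 WB@10
I5 sub r2 <- r3,r1: IF@7 ID@8 stall=2 (RAW on I4.r3 (WB@10)) EX@11 MEM@12 WB@13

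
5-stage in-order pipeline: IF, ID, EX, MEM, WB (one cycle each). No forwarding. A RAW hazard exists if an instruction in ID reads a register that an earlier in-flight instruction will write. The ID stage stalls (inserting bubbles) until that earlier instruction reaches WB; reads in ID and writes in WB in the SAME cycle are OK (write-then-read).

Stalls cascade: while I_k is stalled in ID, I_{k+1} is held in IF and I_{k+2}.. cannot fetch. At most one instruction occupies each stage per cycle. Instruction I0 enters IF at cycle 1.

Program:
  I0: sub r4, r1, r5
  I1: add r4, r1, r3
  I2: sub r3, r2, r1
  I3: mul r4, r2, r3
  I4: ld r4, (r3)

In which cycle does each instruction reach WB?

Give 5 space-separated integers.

I0 sub r4 <- r1,r5: IF@1 ID@2 stall=0 (-) EX@3 MEM@4 WB@5
I1 add r4 <- r1,r3: IF@2 ID@3 stall=0 (-) EX@4 MEM@5 WB@6
I2 sub r3 <- r2,r1: IF@3 ID@4 stall=0 (-) EX@5 MEM@6 WB@7
I3 mul r4 <- r2,r3: IF@4 ID@5 stall=2 (RAW on I2.r3 (WB@7)) EX@8 MEM@9 WB@10
I4 ld r4 <- r3: IF@5 ID@8 stall=0 (-) EX@9 MEM@10 WB@11

Answer: 5 6 7 10 11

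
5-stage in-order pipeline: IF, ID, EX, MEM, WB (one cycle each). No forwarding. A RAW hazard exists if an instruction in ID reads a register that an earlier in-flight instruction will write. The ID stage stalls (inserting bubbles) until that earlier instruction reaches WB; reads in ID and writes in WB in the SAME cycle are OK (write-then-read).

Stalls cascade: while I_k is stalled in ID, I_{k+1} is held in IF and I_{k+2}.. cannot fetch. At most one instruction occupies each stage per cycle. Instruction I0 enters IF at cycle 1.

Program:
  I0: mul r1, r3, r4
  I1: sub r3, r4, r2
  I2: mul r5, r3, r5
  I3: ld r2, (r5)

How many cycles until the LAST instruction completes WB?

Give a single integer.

I0 mul r1 <- r3,r4: IF@1 ID@2 stall=0 (-) EX@3 MEM@4 WB@5
I1 sub r3 <- r4,r2: IF@2 ID@3 stall=0 (-) EX@4 MEM@5 WB@6
I2 mul r5 <- r3,r5: IF@3 ID@4 stall=2 (RAW on I1.r3 (WB@6)) EX@7 MEM@8 WB@9
I3 ld r2 <- r5: IF@4 ID@7 stall=2 (RAW on I2.r5 (WB@9)) EX@10 MEM@11 WB@12

Answer: 12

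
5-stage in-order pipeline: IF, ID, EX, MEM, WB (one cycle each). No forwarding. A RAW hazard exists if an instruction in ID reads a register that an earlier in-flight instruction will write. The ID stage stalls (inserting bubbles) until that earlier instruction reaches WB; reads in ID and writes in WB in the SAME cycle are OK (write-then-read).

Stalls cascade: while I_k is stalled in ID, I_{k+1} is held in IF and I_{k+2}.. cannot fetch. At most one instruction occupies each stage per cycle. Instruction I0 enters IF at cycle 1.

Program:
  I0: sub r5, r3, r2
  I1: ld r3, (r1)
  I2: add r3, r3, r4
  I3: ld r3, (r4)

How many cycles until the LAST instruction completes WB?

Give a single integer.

Answer: 10

Derivation:
I0 sub r5 <- r3,r2: IF@1 ID@2 stall=0 (-) EX@3 MEM@4 WB@5
I1 ld r3 <- r1: IF@2 ID@3 stall=0 (-) EX@4 MEM@5 WB@6
I2 add r3 <- r3,r4: IF@3 ID@4 stall=2 (RAW on I1.r3 (WB@6)) EX@7 MEM@8 WB@9
I3 ld r3 <- r4: IF@4 ID@7 stall=0 (-) EX@8 MEM@9 WB@10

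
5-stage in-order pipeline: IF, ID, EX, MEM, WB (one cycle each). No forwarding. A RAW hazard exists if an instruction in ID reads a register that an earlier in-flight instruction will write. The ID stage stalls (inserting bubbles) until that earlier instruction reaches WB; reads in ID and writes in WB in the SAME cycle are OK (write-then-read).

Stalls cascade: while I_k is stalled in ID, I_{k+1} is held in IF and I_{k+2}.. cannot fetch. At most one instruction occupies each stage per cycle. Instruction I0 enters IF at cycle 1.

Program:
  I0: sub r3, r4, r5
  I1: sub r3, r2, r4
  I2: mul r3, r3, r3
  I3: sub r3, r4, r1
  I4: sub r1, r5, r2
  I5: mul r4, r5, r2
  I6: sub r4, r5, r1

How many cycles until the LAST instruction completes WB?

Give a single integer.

I0 sub r3 <- r4,r5: IF@1 ID@2 stall=0 (-) EX@3 MEM@4 WB@5
I1 sub r3 <- r2,r4: IF@2 ID@3 stall=0 (-) EX@4 MEM@5 WB@6
I2 mul r3 <- r3,r3: IF@3 ID@4 stall=2 (RAW on I1.r3 (WB@6)) EX@7 MEM@8 WB@9
I3 sub r3 <- r4,r1: IF@4 ID@7 stall=0 (-) EX@8 MEM@9 WB@10
I4 sub r1 <- r5,r2: IF@7 ID@8 stall=0 (-) EX@9 MEM@10 WB@11
I5 mul r4 <- r5,r2: IF@8 ID@9 stall=0 (-) EX@10 MEM@11 WB@12
I6 sub r4 <- r5,r1: IF@9 ID@10 stall=1 (RAW on I4.r1 (WB@11)) EX@12 MEM@13 WB@14

Answer: 14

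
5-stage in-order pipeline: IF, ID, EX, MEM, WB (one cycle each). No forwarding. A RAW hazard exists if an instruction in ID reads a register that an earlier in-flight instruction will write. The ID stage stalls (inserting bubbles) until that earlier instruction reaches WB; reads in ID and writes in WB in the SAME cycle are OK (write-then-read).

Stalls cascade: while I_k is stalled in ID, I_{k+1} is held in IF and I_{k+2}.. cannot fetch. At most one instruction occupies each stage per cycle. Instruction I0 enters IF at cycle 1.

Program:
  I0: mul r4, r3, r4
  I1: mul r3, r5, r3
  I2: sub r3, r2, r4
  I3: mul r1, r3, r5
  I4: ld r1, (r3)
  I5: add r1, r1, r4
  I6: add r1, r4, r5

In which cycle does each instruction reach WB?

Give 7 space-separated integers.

Answer: 5 6 8 11 12 15 16

Derivation:
I0 mul r4 <- r3,r4: IF@1 ID@2 stall=0 (-) EX@3 MEM@4 WB@5
I1 mul r3 <- r5,r3: IF@2 ID@3 stall=0 (-) EX@4 MEM@5 WB@6
I2 sub r3 <- r2,r4: IF@3 ID@4 stall=1 (RAW on I0.r4 (WB@5)) EX@6 MEM@7 WB@8
I3 mul r1 <- r3,r5: IF@4 ID@6 stall=2 (RAW on I2.r3 (WB@8)) EX@9 MEM@10 WB@11
I4 ld r1 <- r3: IF@6 ID@9 stall=0 (-) EX@10 MEM@11 WB@12
I5 add r1 <- r1,r4: IF@9 ID@10 stall=2 (RAW on I4.r1 (WB@12)) EX@13 MEM@14 WB@15
I6 add r1 <- r4,r5: IF@10 ID@13 stall=0 (-) EX@14 MEM@15 WB@16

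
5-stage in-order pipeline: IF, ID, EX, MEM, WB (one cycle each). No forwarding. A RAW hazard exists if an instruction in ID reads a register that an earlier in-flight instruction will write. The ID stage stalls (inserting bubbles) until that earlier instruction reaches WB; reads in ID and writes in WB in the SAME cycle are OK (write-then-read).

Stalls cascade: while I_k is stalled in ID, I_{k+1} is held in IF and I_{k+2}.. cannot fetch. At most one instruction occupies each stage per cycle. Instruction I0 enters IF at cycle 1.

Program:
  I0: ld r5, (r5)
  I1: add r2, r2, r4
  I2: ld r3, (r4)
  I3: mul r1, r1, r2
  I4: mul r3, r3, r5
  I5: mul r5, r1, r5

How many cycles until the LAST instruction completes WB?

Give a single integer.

I0 ld r5 <- r5: IF@1 ID@2 stall=0 (-) EX@3 MEM@4 WB@5
I1 add r2 <- r2,r4: IF@2 ID@3 stall=0 (-) EX@4 MEM@5 WB@6
I2 ld r3 <- r4: IF@3 ID@4 stall=0 (-) EX@5 MEM@6 WB@7
I3 mul r1 <- r1,r2: IF@4 ID@5 stall=1 (RAW on I1.r2 (WB@6)) EX@7 MEM@8 WB@9
I4 mul r3 <- r3,r5: IF@5 ID@7 stall=0 (-) EX@8 MEM@9 WB@10
I5 mul r5 <- r1,r5: IF@7 ID@8 stall=1 (RAW on I3.r1 (WB@9)) EX@10 MEM@11 WB@12

Answer: 12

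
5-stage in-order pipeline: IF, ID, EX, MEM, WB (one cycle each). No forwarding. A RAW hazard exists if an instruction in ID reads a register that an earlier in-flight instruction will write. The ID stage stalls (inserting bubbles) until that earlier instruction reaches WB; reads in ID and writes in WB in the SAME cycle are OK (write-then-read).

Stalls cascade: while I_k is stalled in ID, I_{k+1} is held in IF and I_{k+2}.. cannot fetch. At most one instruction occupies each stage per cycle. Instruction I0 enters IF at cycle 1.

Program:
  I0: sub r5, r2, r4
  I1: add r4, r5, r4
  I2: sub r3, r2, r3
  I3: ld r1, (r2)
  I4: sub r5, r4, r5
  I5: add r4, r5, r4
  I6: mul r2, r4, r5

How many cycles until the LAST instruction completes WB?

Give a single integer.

I0 sub r5 <- r2,r4: IF@1 ID@2 stall=0 (-) EX@3 MEM@4 WB@5
I1 add r4 <- r5,r4: IF@2 ID@3 stall=2 (RAW on I0.r5 (WB@5)) EX@6 MEM@7 WB@8
I2 sub r3 <- r2,r3: IF@3 ID@6 stall=0 (-) EX@7 MEM@8 WB@9
I3 ld r1 <- r2: IF@6 ID@7 stall=0 (-) EX@8 MEM@9 WB@10
I4 sub r5 <- r4,r5: IF@7 ID@8 stall=0 (-) EX@9 MEM@10 WB@11
I5 add r4 <- r5,r4: IF@8 ID@9 stall=2 (RAW on I4.r5 (WB@11)) EX@12 MEM@13 WB@14
I6 mul r2 <- r4,r5: IF@9 ID@12 stall=2 (RAW on I5.r4 (WB@14)) EX@15 MEM@16 WB@17

Answer: 17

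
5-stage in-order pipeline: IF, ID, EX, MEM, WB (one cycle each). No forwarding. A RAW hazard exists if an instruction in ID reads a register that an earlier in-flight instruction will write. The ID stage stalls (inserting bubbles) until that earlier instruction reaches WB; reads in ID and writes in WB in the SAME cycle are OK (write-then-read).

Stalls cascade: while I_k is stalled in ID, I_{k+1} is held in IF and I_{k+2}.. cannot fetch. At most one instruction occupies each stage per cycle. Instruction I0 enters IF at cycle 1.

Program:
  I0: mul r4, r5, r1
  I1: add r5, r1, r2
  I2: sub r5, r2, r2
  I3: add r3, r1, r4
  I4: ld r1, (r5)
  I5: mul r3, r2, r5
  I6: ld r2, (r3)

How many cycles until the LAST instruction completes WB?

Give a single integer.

I0 mul r4 <- r5,r1: IF@1 ID@2 stall=0 (-) EX@3 MEM@4 WB@5
I1 add r5 <- r1,r2: IF@2 ID@3 stall=0 (-) EX@4 MEM@5 WB@6
I2 sub r5 <- r2,r2: IF@3 ID@4 stall=0 (-) EX@5 MEM@6 WB@7
I3 add r3 <- r1,r4: IF@4 ID@5 stall=0 (-) EX@6 MEM@7 WB@8
I4 ld r1 <- r5: IF@5 ID@6 stall=1 (RAW on I2.r5 (WB@7)) EX@8 MEM@9 WB@10
I5 mul r3 <- r2,r5: IF@6 ID@8 stall=0 (-) EX@9 MEM@10 WB@11
I6 ld r2 <- r3: IF@8 ID@9 stall=2 (RAW on I5.r3 (WB@11)) EX@12 MEM@13 WB@14

Answer: 14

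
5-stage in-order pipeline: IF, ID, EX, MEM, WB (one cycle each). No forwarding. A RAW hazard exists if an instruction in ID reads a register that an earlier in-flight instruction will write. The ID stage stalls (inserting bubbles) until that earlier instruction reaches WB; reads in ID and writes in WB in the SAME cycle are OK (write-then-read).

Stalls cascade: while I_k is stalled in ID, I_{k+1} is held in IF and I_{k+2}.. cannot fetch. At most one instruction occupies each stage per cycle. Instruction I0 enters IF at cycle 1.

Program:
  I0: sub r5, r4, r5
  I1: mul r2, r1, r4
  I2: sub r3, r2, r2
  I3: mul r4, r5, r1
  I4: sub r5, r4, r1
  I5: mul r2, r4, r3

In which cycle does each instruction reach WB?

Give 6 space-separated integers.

Answer: 5 6 9 10 13 14

Derivation:
I0 sub r5 <- r4,r5: IF@1 ID@2 stall=0 (-) EX@3 MEM@4 WB@5
I1 mul r2 <- r1,r4: IF@2 ID@3 stall=0 (-) EX@4 MEM@5 WB@6
I2 sub r3 <- r2,r2: IF@3 ID@4 stall=2 (RAW on I1.r2 (WB@6)) EX@7 MEM@8 WB@9
I3 mul r4 <- r5,r1: IF@4 ID@7 stall=0 (-) EX@8 MEM@9 WB@10
I4 sub r5 <- r4,r1: IF@7 ID@8 stall=2 (RAW on I3.r4 (WB@10)) EX@11 MEM@12 WB@13
I5 mul r2 <- r4,r3: IF@8 ID@11 stall=0 (-) EX@12 MEM@13 WB@14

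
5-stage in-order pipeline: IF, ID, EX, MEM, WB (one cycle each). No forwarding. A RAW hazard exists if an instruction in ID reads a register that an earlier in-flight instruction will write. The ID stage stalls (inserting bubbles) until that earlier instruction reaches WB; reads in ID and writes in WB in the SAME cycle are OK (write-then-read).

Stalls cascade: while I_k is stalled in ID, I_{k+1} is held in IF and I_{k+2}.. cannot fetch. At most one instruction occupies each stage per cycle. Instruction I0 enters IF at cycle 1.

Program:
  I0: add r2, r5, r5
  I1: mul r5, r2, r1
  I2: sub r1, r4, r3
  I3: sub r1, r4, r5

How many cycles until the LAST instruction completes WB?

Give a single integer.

I0 add r2 <- r5,r5: IF@1 ID@2 stall=0 (-) EX@3 MEM@4 WB@5
I1 mul r5 <- r2,r1: IF@2 ID@3 stall=2 (RAW on I0.r2 (WB@5)) EX@6 MEM@7 WB@8
I2 sub r1 <- r4,r3: IF@3 ID@6 stall=0 (-) EX@7 MEM@8 WB@9
I3 sub r1 <- r4,r5: IF@6 ID@7 stall=1 (RAW on I1.r5 (WB@8)) EX@9 MEM@10 WB@11

Answer: 11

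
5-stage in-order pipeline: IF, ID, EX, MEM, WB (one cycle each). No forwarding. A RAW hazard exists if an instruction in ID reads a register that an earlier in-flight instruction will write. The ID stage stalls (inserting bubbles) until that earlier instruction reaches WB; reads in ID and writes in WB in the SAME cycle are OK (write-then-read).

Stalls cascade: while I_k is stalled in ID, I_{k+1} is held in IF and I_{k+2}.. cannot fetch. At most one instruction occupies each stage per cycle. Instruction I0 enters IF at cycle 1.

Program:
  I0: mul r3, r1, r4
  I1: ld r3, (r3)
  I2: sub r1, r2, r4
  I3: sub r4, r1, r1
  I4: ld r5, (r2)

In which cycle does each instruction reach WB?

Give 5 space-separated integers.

Answer: 5 8 9 12 13

Derivation:
I0 mul r3 <- r1,r4: IF@1 ID@2 stall=0 (-) EX@3 MEM@4 WB@5
I1 ld r3 <- r3: IF@2 ID@3 stall=2 (RAW on I0.r3 (WB@5)) EX@6 MEM@7 WB@8
I2 sub r1 <- r2,r4: IF@3 ID@6 stall=0 (-) EX@7 MEM@8 WB@9
I3 sub r4 <- r1,r1: IF@6 ID@7 stall=2 (RAW on I2.r1 (WB@9)) EX@10 MEM@11 WB@12
I4 ld r5 <- r2: IF@7 ID@10 stall=0 (-) EX@11 MEM@12 WB@13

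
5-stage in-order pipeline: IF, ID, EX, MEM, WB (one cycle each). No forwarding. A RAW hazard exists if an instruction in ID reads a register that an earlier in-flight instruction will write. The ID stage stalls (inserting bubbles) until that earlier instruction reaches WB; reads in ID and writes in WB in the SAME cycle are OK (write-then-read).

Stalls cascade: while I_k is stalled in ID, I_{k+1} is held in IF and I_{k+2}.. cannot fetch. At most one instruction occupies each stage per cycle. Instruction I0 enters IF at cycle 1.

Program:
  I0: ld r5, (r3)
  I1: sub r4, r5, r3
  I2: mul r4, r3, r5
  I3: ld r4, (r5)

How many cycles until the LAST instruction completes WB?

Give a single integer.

Answer: 10

Derivation:
I0 ld r5 <- r3: IF@1 ID@2 stall=0 (-) EX@3 MEM@4 WB@5
I1 sub r4 <- r5,r3: IF@2 ID@3 stall=2 (RAW on I0.r5 (WB@5)) EX@6 MEM@7 WB@8
I2 mul r4 <- r3,r5: IF@3 ID@6 stall=0 (-) EX@7 MEM@8 WB@9
I3 ld r4 <- r5: IF@6 ID@7 stall=0 (-) EX@8 MEM@9 WB@10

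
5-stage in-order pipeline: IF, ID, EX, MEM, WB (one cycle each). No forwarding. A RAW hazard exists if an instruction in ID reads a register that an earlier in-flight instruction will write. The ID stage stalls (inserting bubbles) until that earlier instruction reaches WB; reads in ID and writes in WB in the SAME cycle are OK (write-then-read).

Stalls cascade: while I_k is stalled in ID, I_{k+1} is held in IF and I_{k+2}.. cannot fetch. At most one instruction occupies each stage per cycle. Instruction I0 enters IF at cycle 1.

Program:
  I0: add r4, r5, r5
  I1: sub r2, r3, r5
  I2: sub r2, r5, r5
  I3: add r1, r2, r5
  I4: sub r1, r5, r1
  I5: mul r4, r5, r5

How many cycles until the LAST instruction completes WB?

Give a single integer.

Answer: 14

Derivation:
I0 add r4 <- r5,r5: IF@1 ID@2 stall=0 (-) EX@3 MEM@4 WB@5
I1 sub r2 <- r3,r5: IF@2 ID@3 stall=0 (-) EX@4 MEM@5 WB@6
I2 sub r2 <- r5,r5: IF@3 ID@4 stall=0 (-) EX@5 MEM@6 WB@7
I3 add r1 <- r2,r5: IF@4 ID@5 stall=2 (RAW on I2.r2 (WB@7)) EX@8 MEM@9 WB@10
I4 sub r1 <- r5,r1: IF@5 ID@8 stall=2 (RAW on I3.r1 (WB@10)) EX@11 MEM@12 WB@13
I5 mul r4 <- r5,r5: IF@8 ID@11 stall=0 (-) EX@12 MEM@13 WB@14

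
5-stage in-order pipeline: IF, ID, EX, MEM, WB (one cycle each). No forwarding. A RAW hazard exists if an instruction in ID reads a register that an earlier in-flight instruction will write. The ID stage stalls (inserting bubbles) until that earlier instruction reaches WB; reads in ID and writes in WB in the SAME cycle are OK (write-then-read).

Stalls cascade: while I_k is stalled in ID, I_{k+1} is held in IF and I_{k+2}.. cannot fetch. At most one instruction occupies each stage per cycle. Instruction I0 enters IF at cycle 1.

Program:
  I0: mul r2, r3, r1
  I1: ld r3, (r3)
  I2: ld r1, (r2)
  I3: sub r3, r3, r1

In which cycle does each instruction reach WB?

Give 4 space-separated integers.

Answer: 5 6 8 11

Derivation:
I0 mul r2 <- r3,r1: IF@1 ID@2 stall=0 (-) EX@3 MEM@4 WB@5
I1 ld r3 <- r3: IF@2 ID@3 stall=0 (-) EX@4 MEM@5 WB@6
I2 ld r1 <- r2: IF@3 ID@4 stall=1 (RAW on I0.r2 (WB@5)) EX@6 MEM@7 WB@8
I3 sub r3 <- r3,r1: IF@4 ID@6 stall=2 (RAW on I2.r1 (WB@8)) EX@9 MEM@10 WB@11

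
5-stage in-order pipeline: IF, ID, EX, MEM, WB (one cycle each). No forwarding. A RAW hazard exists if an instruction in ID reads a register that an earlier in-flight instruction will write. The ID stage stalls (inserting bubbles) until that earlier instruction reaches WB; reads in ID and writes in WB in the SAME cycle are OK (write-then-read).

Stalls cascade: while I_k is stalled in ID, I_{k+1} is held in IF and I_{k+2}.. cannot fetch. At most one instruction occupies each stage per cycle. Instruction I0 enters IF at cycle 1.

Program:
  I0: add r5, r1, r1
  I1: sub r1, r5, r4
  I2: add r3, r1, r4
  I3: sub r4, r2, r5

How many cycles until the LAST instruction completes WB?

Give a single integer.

Answer: 12

Derivation:
I0 add r5 <- r1,r1: IF@1 ID@2 stall=0 (-) EX@3 MEM@4 WB@5
I1 sub r1 <- r5,r4: IF@2 ID@3 stall=2 (RAW on I0.r5 (WB@5)) EX@6 MEM@7 WB@8
I2 add r3 <- r1,r4: IF@3 ID@6 stall=2 (RAW on I1.r1 (WB@8)) EX@9 MEM@10 WB@11
I3 sub r4 <- r2,r5: IF@6 ID@9 stall=0 (-) EX@10 MEM@11 WB@12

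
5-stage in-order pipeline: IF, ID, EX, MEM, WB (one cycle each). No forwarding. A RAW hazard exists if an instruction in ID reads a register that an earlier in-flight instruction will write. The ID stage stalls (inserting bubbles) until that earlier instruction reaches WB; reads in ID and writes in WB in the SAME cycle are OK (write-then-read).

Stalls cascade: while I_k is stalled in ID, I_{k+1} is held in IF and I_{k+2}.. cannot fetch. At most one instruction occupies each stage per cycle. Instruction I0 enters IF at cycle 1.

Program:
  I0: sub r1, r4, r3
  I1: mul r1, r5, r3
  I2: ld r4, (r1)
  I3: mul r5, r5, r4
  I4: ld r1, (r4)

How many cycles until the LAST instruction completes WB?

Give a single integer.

I0 sub r1 <- r4,r3: IF@1 ID@2 stall=0 (-) EX@3 MEM@4 WB@5
I1 mul r1 <- r5,r3: IF@2 ID@3 stall=0 (-) EX@4 MEM@5 WB@6
I2 ld r4 <- r1: IF@3 ID@4 stall=2 (RAW on I1.r1 (WB@6)) EX@7 MEM@8 WB@9
I3 mul r5 <- r5,r4: IF@4 ID@7 stall=2 (RAW on I2.r4 (WB@9)) EX@10 MEM@11 WB@12
I4 ld r1 <- r4: IF@7 ID@10 stall=0 (-) EX@11 MEM@12 WB@13

Answer: 13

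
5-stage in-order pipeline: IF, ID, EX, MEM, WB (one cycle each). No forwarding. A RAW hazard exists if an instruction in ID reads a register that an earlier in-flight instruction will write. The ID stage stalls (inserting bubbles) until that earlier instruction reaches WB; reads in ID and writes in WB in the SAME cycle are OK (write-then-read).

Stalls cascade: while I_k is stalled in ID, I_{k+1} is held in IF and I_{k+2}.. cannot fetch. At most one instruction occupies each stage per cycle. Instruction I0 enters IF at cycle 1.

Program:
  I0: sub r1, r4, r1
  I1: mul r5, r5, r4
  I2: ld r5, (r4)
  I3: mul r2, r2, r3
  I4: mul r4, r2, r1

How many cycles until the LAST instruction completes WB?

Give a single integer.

I0 sub r1 <- r4,r1: IF@1 ID@2 stall=0 (-) EX@3 MEM@4 WB@5
I1 mul r5 <- r5,r4: IF@2 ID@3 stall=0 (-) EX@4 MEM@5 WB@6
I2 ld r5 <- r4: IF@3 ID@4 stall=0 (-) EX@5 MEM@6 WB@7
I3 mul r2 <- r2,r3: IF@4 ID@5 stall=0 (-) EX@6 MEM@7 WB@8
I4 mul r4 <- r2,r1: IF@5 ID@6 stall=2 (RAW on I3.r2 (WB@8)) EX@9 MEM@10 WB@11

Answer: 11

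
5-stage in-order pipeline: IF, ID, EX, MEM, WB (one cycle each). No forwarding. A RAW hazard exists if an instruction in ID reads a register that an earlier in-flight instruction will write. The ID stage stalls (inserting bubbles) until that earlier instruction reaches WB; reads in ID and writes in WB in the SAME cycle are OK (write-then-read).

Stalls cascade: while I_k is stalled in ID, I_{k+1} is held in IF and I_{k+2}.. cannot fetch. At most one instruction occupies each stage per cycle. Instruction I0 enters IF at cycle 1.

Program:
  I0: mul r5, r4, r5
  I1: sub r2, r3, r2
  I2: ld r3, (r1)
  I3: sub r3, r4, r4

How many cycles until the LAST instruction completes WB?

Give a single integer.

Answer: 8

Derivation:
I0 mul r5 <- r4,r5: IF@1 ID@2 stall=0 (-) EX@3 MEM@4 WB@5
I1 sub r2 <- r3,r2: IF@2 ID@3 stall=0 (-) EX@4 MEM@5 WB@6
I2 ld r3 <- r1: IF@3 ID@4 stall=0 (-) EX@5 MEM@6 WB@7
I3 sub r3 <- r4,r4: IF@4 ID@5 stall=0 (-) EX@6 MEM@7 WB@8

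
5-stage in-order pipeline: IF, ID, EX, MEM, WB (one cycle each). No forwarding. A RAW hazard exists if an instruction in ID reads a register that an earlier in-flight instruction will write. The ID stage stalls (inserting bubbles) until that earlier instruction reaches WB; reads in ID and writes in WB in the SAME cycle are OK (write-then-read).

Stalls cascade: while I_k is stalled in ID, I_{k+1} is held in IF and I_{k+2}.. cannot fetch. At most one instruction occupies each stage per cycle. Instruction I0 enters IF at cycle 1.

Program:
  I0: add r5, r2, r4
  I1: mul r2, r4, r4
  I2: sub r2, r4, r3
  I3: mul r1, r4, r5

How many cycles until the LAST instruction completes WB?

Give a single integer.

I0 add r5 <- r2,r4: IF@1 ID@2 stall=0 (-) EX@3 MEM@4 WB@5
I1 mul r2 <- r4,r4: IF@2 ID@3 stall=0 (-) EX@4 MEM@5 WB@6
I2 sub r2 <- r4,r3: IF@3 ID@4 stall=0 (-) EX@5 MEM@6 WB@7
I3 mul r1 <- r4,r5: IF@4 ID@5 stall=0 (-) EX@6 MEM@7 WB@8

Answer: 8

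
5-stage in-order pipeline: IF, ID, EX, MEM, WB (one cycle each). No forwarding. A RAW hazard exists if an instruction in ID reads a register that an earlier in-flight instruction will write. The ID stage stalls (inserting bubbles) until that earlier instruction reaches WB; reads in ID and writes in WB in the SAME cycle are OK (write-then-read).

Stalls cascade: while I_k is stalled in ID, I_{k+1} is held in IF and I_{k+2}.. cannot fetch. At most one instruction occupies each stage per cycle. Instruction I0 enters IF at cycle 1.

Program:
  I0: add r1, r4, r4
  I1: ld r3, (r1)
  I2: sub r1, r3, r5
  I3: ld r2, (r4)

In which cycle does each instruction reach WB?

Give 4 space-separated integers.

I0 add r1 <- r4,r4: IF@1 ID@2 stall=0 (-) EX@3 MEM@4 WB@5
I1 ld r3 <- r1: IF@2 ID@3 stall=2 (RAW on I0.r1 (WB@5)) EX@6 MEM@7 WB@8
I2 sub r1 <- r3,r5: IF@3 ID@6 stall=2 (RAW on I1.r3 (WB@8)) EX@9 MEM@10 WB@11
I3 ld r2 <- r4: IF@6 ID@9 stall=0 (-) EX@10 MEM@11 WB@12

Answer: 5 8 11 12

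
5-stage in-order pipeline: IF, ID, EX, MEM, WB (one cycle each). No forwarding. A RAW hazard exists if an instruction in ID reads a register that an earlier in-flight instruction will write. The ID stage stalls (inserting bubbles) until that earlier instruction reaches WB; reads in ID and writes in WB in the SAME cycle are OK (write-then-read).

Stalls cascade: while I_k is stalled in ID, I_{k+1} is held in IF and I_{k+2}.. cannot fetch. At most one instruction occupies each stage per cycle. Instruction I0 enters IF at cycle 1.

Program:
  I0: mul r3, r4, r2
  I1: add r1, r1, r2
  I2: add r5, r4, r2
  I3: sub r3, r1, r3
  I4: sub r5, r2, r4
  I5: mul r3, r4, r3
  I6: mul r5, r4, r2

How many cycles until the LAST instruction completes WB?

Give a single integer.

Answer: 13

Derivation:
I0 mul r3 <- r4,r2: IF@1 ID@2 stall=0 (-) EX@3 MEM@4 WB@5
I1 add r1 <- r1,r2: IF@2 ID@3 stall=0 (-) EX@4 MEM@5 WB@6
I2 add r5 <- r4,r2: IF@3 ID@4 stall=0 (-) EX@5 MEM@6 WB@7
I3 sub r3 <- r1,r3: IF@4 ID@5 stall=1 (RAW on I1.r1 (WB@6)) EX@7 MEM@8 WB@9
I4 sub r5 <- r2,r4: IF@5 ID@7 stall=0 (-) EX@8 MEM@9 WB@10
I5 mul r3 <- r4,r3: IF@7 ID@8 stall=1 (RAW on I3.r3 (WB@9)) EX@10 MEM@11 WB@12
I6 mul r5 <- r4,r2: IF@8 ID@10 stall=0 (-) EX@11 MEM@12 WB@13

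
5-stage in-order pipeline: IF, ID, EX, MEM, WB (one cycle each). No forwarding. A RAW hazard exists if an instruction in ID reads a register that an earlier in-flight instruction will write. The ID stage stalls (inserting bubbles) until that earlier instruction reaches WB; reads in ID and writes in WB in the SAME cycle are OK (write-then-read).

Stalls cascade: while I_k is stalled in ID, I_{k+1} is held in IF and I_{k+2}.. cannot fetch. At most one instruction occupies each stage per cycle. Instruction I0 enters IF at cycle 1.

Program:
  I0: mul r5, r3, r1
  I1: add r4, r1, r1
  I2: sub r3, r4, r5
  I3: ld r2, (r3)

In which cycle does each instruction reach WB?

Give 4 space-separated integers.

Answer: 5 6 9 12

Derivation:
I0 mul r5 <- r3,r1: IF@1 ID@2 stall=0 (-) EX@3 MEM@4 WB@5
I1 add r4 <- r1,r1: IF@2 ID@3 stall=0 (-) EX@4 MEM@5 WB@6
I2 sub r3 <- r4,r5: IF@3 ID@4 stall=2 (RAW on I1.r4 (WB@6)) EX@7 MEM@8 WB@9
I3 ld r2 <- r3: IF@4 ID@7 stall=2 (RAW on I2.r3 (WB@9)) EX@10 MEM@11 WB@12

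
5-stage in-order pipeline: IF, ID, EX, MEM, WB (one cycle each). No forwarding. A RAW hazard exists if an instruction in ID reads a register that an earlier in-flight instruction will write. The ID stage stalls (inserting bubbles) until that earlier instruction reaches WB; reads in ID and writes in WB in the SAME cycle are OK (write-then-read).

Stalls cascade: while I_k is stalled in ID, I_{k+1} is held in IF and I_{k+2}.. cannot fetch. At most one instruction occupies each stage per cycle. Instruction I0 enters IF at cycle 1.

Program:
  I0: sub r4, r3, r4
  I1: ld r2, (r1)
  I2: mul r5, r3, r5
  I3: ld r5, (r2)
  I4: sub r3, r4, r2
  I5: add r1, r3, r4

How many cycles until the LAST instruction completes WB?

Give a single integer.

Answer: 13

Derivation:
I0 sub r4 <- r3,r4: IF@1 ID@2 stall=0 (-) EX@3 MEM@4 WB@5
I1 ld r2 <- r1: IF@2 ID@3 stall=0 (-) EX@4 MEM@5 WB@6
I2 mul r5 <- r3,r5: IF@3 ID@4 stall=0 (-) EX@5 MEM@6 WB@7
I3 ld r5 <- r2: IF@4 ID@5 stall=1 (RAW on I1.r2 (WB@6)) EX@7 MEM@8 WB@9
I4 sub r3 <- r4,r2: IF@5 ID@7 stall=0 (-) EX@8 MEM@9 WB@10
I5 add r1 <- r3,r4: IF@7 ID@8 stall=2 (RAW on I4.r3 (WB@10)) EX@11 MEM@12 WB@13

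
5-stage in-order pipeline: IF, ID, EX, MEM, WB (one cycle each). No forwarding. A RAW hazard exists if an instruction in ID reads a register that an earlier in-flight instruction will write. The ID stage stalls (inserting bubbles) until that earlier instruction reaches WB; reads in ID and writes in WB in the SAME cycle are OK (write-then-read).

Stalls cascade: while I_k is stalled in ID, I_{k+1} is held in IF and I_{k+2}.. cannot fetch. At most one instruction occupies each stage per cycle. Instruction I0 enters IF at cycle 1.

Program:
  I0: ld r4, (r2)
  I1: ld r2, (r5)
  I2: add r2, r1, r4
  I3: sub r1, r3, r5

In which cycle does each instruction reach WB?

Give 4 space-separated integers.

I0 ld r4 <- r2: IF@1 ID@2 stall=0 (-) EX@3 MEM@4 WB@5
I1 ld r2 <- r5: IF@2 ID@3 stall=0 (-) EX@4 MEM@5 WB@6
I2 add r2 <- r1,r4: IF@3 ID@4 stall=1 (RAW on I0.r4 (WB@5)) EX@6 MEM@7 WB@8
I3 sub r1 <- r3,r5: IF@4 ID@6 stall=0 (-) EX@7 MEM@8 WB@9

Answer: 5 6 8 9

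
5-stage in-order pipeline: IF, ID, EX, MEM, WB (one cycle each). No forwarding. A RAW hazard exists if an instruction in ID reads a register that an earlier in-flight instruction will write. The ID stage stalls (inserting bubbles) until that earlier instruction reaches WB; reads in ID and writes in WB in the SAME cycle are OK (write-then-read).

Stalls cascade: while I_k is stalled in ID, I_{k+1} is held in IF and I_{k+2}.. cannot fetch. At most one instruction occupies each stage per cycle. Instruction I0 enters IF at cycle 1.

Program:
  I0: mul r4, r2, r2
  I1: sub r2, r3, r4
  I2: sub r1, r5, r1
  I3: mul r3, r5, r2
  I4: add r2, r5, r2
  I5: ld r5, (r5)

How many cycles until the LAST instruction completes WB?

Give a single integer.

Answer: 13

Derivation:
I0 mul r4 <- r2,r2: IF@1 ID@2 stall=0 (-) EX@3 MEM@4 WB@5
I1 sub r2 <- r3,r4: IF@2 ID@3 stall=2 (RAW on I0.r4 (WB@5)) EX@6 MEM@7 WB@8
I2 sub r1 <- r5,r1: IF@3 ID@6 stall=0 (-) EX@7 MEM@8 WB@9
I3 mul r3 <- r5,r2: IF@6 ID@7 stall=1 (RAW on I1.r2 (WB@8)) EX@9 MEM@10 WB@11
I4 add r2 <- r5,r2: IF@7 ID@9 stall=0 (-) EX@10 MEM@11 WB@12
I5 ld r5 <- r5: IF@9 ID@10 stall=0 (-) EX@11 MEM@12 WB@13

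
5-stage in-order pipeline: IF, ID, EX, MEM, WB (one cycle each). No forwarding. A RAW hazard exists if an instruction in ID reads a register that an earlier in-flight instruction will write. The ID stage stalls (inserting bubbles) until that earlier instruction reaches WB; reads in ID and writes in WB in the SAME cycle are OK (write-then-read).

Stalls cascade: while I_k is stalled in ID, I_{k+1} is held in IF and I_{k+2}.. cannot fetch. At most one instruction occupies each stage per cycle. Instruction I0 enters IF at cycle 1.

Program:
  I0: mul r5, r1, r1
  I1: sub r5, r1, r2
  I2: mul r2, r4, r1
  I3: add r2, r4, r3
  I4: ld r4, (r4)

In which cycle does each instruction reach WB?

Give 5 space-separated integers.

I0 mul r5 <- r1,r1: IF@1 ID@2 stall=0 (-) EX@3 MEM@4 WB@5
I1 sub r5 <- r1,r2: IF@2 ID@3 stall=0 (-) EX@4 MEM@5 WB@6
I2 mul r2 <- r4,r1: IF@3 ID@4 stall=0 (-) EX@5 MEM@6 WB@7
I3 add r2 <- r4,r3: IF@4 ID@5 stall=0 (-) EX@6 MEM@7 WB@8
I4 ld r4 <- r4: IF@5 ID@6 stall=0 (-) EX@7 MEM@8 WB@9

Answer: 5 6 7 8 9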